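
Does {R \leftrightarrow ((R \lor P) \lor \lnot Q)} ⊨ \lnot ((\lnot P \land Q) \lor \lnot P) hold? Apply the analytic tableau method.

No

Initial set: {(R \leftrightarrow ((R \lor P) \lor \lnot Q)); \lnot \lnot ((\lnot P \land Q) \lor \lnot P)}.
(R \leftrightarrow ((R \lor P) \lor \lnot Q)): β-rule — branch into R, ((R \lor P) \lor \lnot Q)  //  \lnot R, \lnot ((R \lor P) \lor \lnot Q).
  branch 1 (add R, ((R \lor P) \lor \lnot Q)):
    \lnot \lnot ((\lnot P \land Q) \lor \lnot P): β-rule — branch into (\lnot P \land Q)  //  \lnot P.
      branch 1.1 (add (\lnot P \land Q)):
        (\lnot P \land Q): α-rule — add \lnot P, Q.
        ((R \lor P) \lor \lnot Q): β-rule — branch into (R \lor P)  //  \lnot Q.
          branch 1.1.1 (add (R \lor P)):
            (R \lor P): β-rule — branch into R  //  P.
              branch 1.1.1.1 (add R):
                ○ open, literals {P=F, Q=T, R=T}.
              branch 1.1.1.2 (add P):
                × closes — contains both P and \lnot P.
          branch 1.1.2 (add \lnot Q):
            × closes — contains both Q and \lnot Q.
      branch 1.2 (add \lnot P):
        ((R \lor P) \lor \lnot Q): β-rule — branch into (R \lor P)  //  \lnot Q.
          branch 1.2.1 (add (R \lor P)):
            (R \lor P): β-rule — branch into R  //  P.
              branch 1.2.1.1 (add R):
                ○ open, literals {P=F, R=T}.
              branch 1.2.1.2 (add P):
                × closes — contains both P and \lnot P.
          branch 1.2.2 (add \lnot Q):
            ○ open, literals {P=F, Q=F, R=T}.
  branch 2 (add \lnot R, \lnot ((R \lor P) \lor \lnot Q)):
    \lnot ((R \lor P) \lor \lnot Q): α-rule — add \lnot (R \lor P), \lnot \lnot Q.
    \lnot (R \lor P): α-rule — add \lnot R, \lnot P.
    \lnot \lnot ((\lnot P \land Q) \lor \lnot P): β-rule — branch into (\lnot P \land Q)  //  \lnot P.
      branch 2.1 (add (\lnot P \land Q)):
        (\lnot P \land Q): α-rule — add \lnot P, Q.
        ○ open, literals {P=F, Q=T, R=F}.
      branch 2.2 (add \lnot P):
        ○ open, literals {P=F, Q=T, R=F}.
3 branches closed, 5 open.
An open branch gives a countermodel: P=F, Q=T, R=T (unmentioned atoms arbitrary); the premises hold there but the conclusion fails.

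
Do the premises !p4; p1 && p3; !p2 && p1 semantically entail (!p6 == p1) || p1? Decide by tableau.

Yes

Initial set: {T !p4; T (p1 && p3); T (!p2 && p1); F ((!p6 == p1) || p1)}.
T (p1 && p3): α-rule — add T p1, T p3.
T (!p2 && p1): α-rule — add T !p2, T p1.
F ((!p6 == p1) || p1): α-rule — add F (!p6 == p1), F p1.
× closes — contains both p1 and !p1.
All 1 branch closes.
Every branch closed, so the premises entail the conclusion.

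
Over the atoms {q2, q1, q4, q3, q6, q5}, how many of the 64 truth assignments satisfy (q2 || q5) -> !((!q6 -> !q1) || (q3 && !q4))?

25

Initial set: {T ((q2 || q5) -> !((!q6 -> !q1) || (q3 && !q4)))}.
T ((q2 || q5) -> !((!q6 -> !q1) || (q3 && !q4))): β-rule — branch into F (q2 || q5)  //  T !((!q6 -> !q1) || (q3 && !q4)).
  branch 1 (add F (q2 || q5)):
    F (q2 || q5): α-rule — add F q2, F q5.
    ○ open, literals {q2=F, q5=F}.
  branch 2 (add T !((!q6 -> !q1) || (q3 && !q4))):
    T !((!q6 -> !q1) || (q3 && !q4)): α-rule — add F (!q6 -> !q1), F (q3 && !q4).
    F (!q6 -> !q1): α-rule — add T !q6, F !q1.
    F (q3 && !q4): β-rule — branch into F q3  //  F !q4.
      branch 2.1 (add F q3):
        ○ open, literals {q1=T, q3=F, q6=F}.
      branch 2.2 (add F !q4):
        ○ open, literals {q1=T, q4=T, q6=F}.
0 branches closed, 3 open.
Each open branch fixes some atoms; the unmentioned ones are free. Counting distinct full assignments: branch {q2=F, q5=F} (q1, q4, q3, q6) contributes 16 new; branch {q1=T, q3=F, q6=F} (q2, q4, q5) contributes 6 new; branch {q1=T, q4=T, q6=F} (q2, q3, q5) contributes 3 new. Total: 25.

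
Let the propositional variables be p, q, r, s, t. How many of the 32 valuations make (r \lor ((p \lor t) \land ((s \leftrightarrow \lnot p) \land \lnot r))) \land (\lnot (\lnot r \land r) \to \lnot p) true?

Initial set: {((r \lor ((p \lor t) \land ((s \leftrightarrow \lnot p) \land \lnot r))) \land (\lnot (\lnot r \land r) \to \lnot p))}.
((r \lor ((p \lor t) \land ((s \leftrightarrow \lnot p) \land \lnot r))) \land (\lnot (\lnot r \land r) \to \lnot p)): α-rule — add (r \lor ((p \lor t) \land ((s \leftrightarrow \lnot p) \land \lnot r))), (\lnot (\lnot r \land r) \to \lnot p).
(r \lor ((p \lor t) \land ((s \leftrightarrow \lnot p) \land \lnot r))): β-rule — branch into r  //  ((p \lor t) \land ((s \leftrightarrow \lnot p) \land \lnot r)).
  branch 1 (add r):
    (\lnot (\lnot r \land r) \to \lnot p): β-rule — branch into \lnot \lnot (\lnot r \land r)  //  \lnot p.
      branch 1.1 (add \lnot \lnot (\lnot r \land r)):
        \lnot \lnot (\lnot r \land r): α-rule — add \lnot r, r.
        × closes — contains both r and \lnot r.
      branch 1.2 (add \lnot p):
        ○ open, literals {p=0, r=1}.
  branch 2 (add ((p \lor t) \land ((s \leftrightarrow \lnot p) \land \lnot r))):
    ((p \lor t) \land ((s \leftrightarrow \lnot p) \land \lnot r)): α-rule — add (p \lor t), ((s \leftrightarrow \lnot p) \land \lnot r).
    ((s \leftrightarrow \lnot p) \land \lnot r): α-rule — add (s \leftrightarrow \lnot p), \lnot r.
    (\lnot (\lnot r \land r) \to \lnot p): β-rule — branch into \lnot \lnot (\lnot r \land r)  //  \lnot p.
      branch 2.1 (add \lnot \lnot (\lnot r \land r)):
        \lnot \lnot (\lnot r \land r): α-rule — add \lnot r, r.
        × closes — contains both r and \lnot r.
      branch 2.2 (add \lnot p):
        (p \lor t): β-rule — branch into p  //  t.
          branch 2.2.1 (add p):
            × closes — contains both p and \lnot p.
          branch 2.2.2 (add t):
            (s \leftrightarrow \lnot p): β-rule — branch into s, \lnot p  //  \lnot s, \lnot \lnot p.
              branch 2.2.2.1 (add s, \lnot p):
                ○ open, literals {p=0, r=0, s=1, t=1}.
              branch 2.2.2.2 (add \lnot s, \lnot \lnot p):
                × closes — contains both p and \lnot p.
4 branches closed, 2 open.
Each open branch fixes some atoms; the unmentioned ones are free. Counting distinct full assignments: branch {p=0, r=1} (q, s, t) contributes 8 new; branch {p=0, r=0, s=1, t=1} (q) contributes 2 new. Total: 10.

10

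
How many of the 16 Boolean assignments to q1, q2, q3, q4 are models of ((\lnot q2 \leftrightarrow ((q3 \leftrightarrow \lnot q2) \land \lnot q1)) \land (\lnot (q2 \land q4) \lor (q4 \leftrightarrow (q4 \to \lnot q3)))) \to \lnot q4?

14

Initial set: {T (((\lnot q2 \leftrightarrow ((q3 \leftrightarrow \lnot q2) \land \lnot q1)) \land (\lnot (q2 \land q4) \lor (q4 \leftrightarrow (q4 \to \lnot q3)))) \to \lnot q4)}.
T (((\lnot q2 \leftrightarrow ((q3 \leftrightarrow \lnot q2) \land \lnot q1)) \land (\lnot (q2 \land q4) \lor (q4 \leftrightarrow (q4 \to \lnot q3)))) \to \lnot q4): β-rule — branch into F ((\lnot q2 \leftrightarrow ((q3 \leftrightarrow \lnot q2) \land \lnot q1)) \land (\lnot (q2 \land q4) \lor (q4 \leftrightarrow (q4 \to \lnot q3))))  //  T \lnot q4.
  branch 1 (add F ((\lnot q2 \leftrightarrow ((q3 \leftrightarrow \lnot q2) \land \lnot q1)) \land (\lnot (q2 \land q4) \lor (q4 \leftrightarrow (q4 \to \lnot q3))))):
    F ((\lnot q2 \leftrightarrow ((q3 \leftrightarrow \lnot q2) \land \lnot q1)) \land (\lnot (q2 \land q4) \lor (q4 \leftrightarrow (q4 \to \lnot q3)))): β-rule — branch into F (\lnot q2 \leftrightarrow ((q3 \leftrightarrow \lnot q2) \land \lnot q1))  //  F (\lnot (q2 \land q4) \lor (q4 \leftrightarrow (q4 \to \lnot q3))).
      branch 1.1 (add F (\lnot q2 \leftrightarrow ((q3 \leftrightarrow \lnot q2) \land \lnot q1))):
        F (\lnot q2 \leftrightarrow ((q3 \leftrightarrow \lnot q2) \land \lnot q1)): β-rule — branch into T \lnot q2, F ((q3 \leftrightarrow \lnot q2) \land \lnot q1)  //  F \lnot q2, T ((q3 \leftrightarrow \lnot q2) \land \lnot q1).
          branch 1.1.1 (add T \lnot q2, F ((q3 \leftrightarrow \lnot q2) \land \lnot q1)):
            F ((q3 \leftrightarrow \lnot q2) \land \lnot q1): β-rule — branch into F (q3 \leftrightarrow \lnot q2)  //  F \lnot q1.
              branch 1.1.1.1 (add F (q3 \leftrightarrow \lnot q2)):
                F (q3 \leftrightarrow \lnot q2): β-rule — branch into T q3, F \lnot q2  //  F q3, T \lnot q2.
                  branch 1.1.1.1.1 (add T q3, F \lnot q2):
                    × closes — contains both q2 and \lnot q2.
                  branch 1.1.1.1.2 (add F q3, T \lnot q2):
                    ○ open, literals {q2=false, q3=false}.
              branch 1.1.1.2 (add F \lnot q1):
                ○ open, literals {q1=true, q2=false}.
          branch 1.1.2 (add F \lnot q2, T ((q3 \leftrightarrow \lnot q2) \land \lnot q1)):
            T ((q3 \leftrightarrow \lnot q2) \land \lnot q1): α-rule — add T (q3 \leftrightarrow \lnot q2), T \lnot q1.
            T (q3 \leftrightarrow \lnot q2): β-rule — branch into T q3, T \lnot q2  //  F q3, F \lnot q2.
              branch 1.1.2.1 (add T q3, T \lnot q2):
                × closes — contains both q2 and \lnot q2.
              branch 1.1.2.2 (add F q3, F \lnot q2):
                ○ open, literals {q1=false, q2=true, q3=false}.
      branch 1.2 (add F (\lnot (q2 \land q4) \lor (q4 \leftrightarrow (q4 \to \lnot q3)))):
        F (\lnot (q2 \land q4) \lor (q4 \leftrightarrow (q4 \to \lnot q3))): α-rule — add F \lnot (q2 \land q4), F (q4 \leftrightarrow (q4 \to \lnot q3)).
        F \lnot (q2 \land q4): α-rule — add T q2, T q4.
        F (q4 \leftrightarrow (q4 \to \lnot q3)): β-rule — branch into T q4, F (q4 \to \lnot q3)  //  F q4, T (q4 \to \lnot q3).
          branch 1.2.1 (add T q4, F (q4 \to \lnot q3)):
            F (q4 \to \lnot q3): α-rule — add T q4, F \lnot q3.
            ○ open, literals {q2=true, q3=true, q4=true}.
          branch 1.2.2 (add F q4, T (q4 \to \lnot q3)):
            × closes — contains both q4 and \lnot q4.
  branch 2 (add T \lnot q4):
    ○ open, literals {q4=false}.
3 branches closed, 5 open.
Each open branch fixes some atoms; the unmentioned ones are free. Counting distinct full assignments: branch {q2=false, q3=false} (q1, q4) contributes 4 new; branch {q1=true, q2=false} (q3, q4) contributes 2 new; branch {q1=false, q2=true, q3=false} (q4) contributes 2 new; branch {q2=true, q3=true, q4=true} (q1) contributes 2 new; branch {q4=false} (q1, q2, q3) contributes 4 new. Total: 14.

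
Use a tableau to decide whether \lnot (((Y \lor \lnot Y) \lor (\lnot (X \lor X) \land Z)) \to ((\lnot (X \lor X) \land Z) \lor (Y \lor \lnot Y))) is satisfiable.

Unsatisfiable

Initial set: {\lnot (((Y \lor \lnot Y) \lor (\lnot (X \lor X) \land Z)) \to ((\lnot (X \lor X) \land Z) \lor (Y \lor \lnot Y)))}.
\lnot (((Y \lor \lnot Y) \lor (\lnot (X \lor X) \land Z)) \to ((\lnot (X \lor X) \land Z) \lor (Y \lor \lnot Y))): α-rule — add ((Y \lor \lnot Y) \lor (\lnot (X \lor X) \land Z)), \lnot ((\lnot (X \lor X) \land Z) \lor (Y \lor \lnot Y)).
\lnot ((\lnot (X \lor X) \land Z) \lor (Y \lor \lnot Y)): α-rule — add \lnot (\lnot (X \lor X) \land Z), \lnot (Y \lor \lnot Y).
\lnot (Y \lor \lnot Y): α-rule — add \lnot Y, \lnot \lnot Y.
× closes — contains both Y and \lnot Y.
All 1 branch closes.
Every branch closed; the formula is unsatisfiable.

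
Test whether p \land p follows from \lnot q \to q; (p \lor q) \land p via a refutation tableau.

Initial set: {(\lnot q \to q); ((p \lor q) \land p); \lnot (p \land p)}.
((p \lor q) \land p): α-rule — add (p \lor q), p.
(\lnot q \to q): β-rule — branch into \lnot \lnot q  //  q.
  branch 1 (add \lnot \lnot q):
    \lnot (p \land p): β-rule — branch into \lnot p  //  \lnot p.
      branch 1.1 (add \lnot p):
        × closes — contains both p and \lnot p.
      branch 1.2 (add \lnot p):
        × closes — contains both p and \lnot p.
  branch 2 (add q):
    \lnot (p \land p): β-rule — branch into \lnot p  //  \lnot p.
      branch 2.1 (add \lnot p):
        × closes — contains both p and \lnot p.
      branch 2.2 (add \lnot p):
        × closes — contains both p and \lnot p.
All 4 branches close.
Every branch closed, so the premises entail the conclusion.

Yes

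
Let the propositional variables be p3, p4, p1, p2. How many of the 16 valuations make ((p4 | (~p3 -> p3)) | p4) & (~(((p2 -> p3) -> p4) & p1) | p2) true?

Initial set: {(((p4 | (~p3 -> p3)) | p4) & (~(((p2 -> p3) -> p4) & p1) | p2))}.
(((p4 | (~p3 -> p3)) | p4) & (~(((p2 -> p3) -> p4) & p1) | p2)): α-rule — add ((p4 | (~p3 -> p3)) | p4), (~(((p2 -> p3) -> p4) & p1) | p2).
((p4 | (~p3 -> p3)) | p4): β-rule — branch into (p4 | (~p3 -> p3))  //  p4.
  branch 1 (add (p4 | (~p3 -> p3))):
    (~(((p2 -> p3) -> p4) & p1) | p2): β-rule — branch into ~(((p2 -> p3) -> p4) & p1)  //  p2.
      branch 1.1 (add ~(((p2 -> p3) -> p4) & p1)):
        (p4 | (~p3 -> p3)): β-rule — branch into p4  //  (~p3 -> p3).
          branch 1.1.1 (add p4):
            ~(((p2 -> p3) -> p4) & p1): β-rule — branch into ~((p2 -> p3) -> p4)  //  ~p1.
              branch 1.1.1.1 (add ~((p2 -> p3) -> p4)):
                ~((p2 -> p3) -> p4): α-rule — add (p2 -> p3), ~p4.
                × closes — contains both p4 and ~p4.
              branch 1.1.1.2 (add ~p1):
                ○ open, literals {p1=0, p4=1}.
          branch 1.1.2 (add (~p3 -> p3)):
            ~(((p2 -> p3) -> p4) & p1): β-rule — branch into ~((p2 -> p3) -> p4)  //  ~p1.
              branch 1.1.2.1 (add ~((p2 -> p3) -> p4)):
                ~((p2 -> p3) -> p4): α-rule — add (p2 -> p3), ~p4.
                (~p3 -> p3): β-rule — branch into ~~p3  //  p3.
                  branch 1.1.2.1.1 (add ~~p3):
                    (p2 -> p3): β-rule — branch into ~p2  //  p3.
                      branch 1.1.2.1.1.1 (add ~p2):
                        ○ open, literals {p2=0, p3=1, p4=0}.
                      branch 1.1.2.1.1.2 (add p3):
                        ○ open, literals {p3=1, p4=0}.
                  branch 1.1.2.1.2 (add p3):
                    (p2 -> p3): β-rule — branch into ~p2  //  p3.
                      branch 1.1.2.1.2.1 (add ~p2):
                        ○ open, literals {p2=0, p3=1, p4=0}.
                      branch 1.1.2.1.2.2 (add p3):
                        ○ open, literals {p3=1, p4=0}.
              branch 1.1.2.2 (add ~p1):
                (~p3 -> p3): β-rule — branch into ~~p3  //  p3.
                  branch 1.1.2.2.1 (add ~~p3):
                    ○ open, literals {p1=0, p3=1}.
                  branch 1.1.2.2.2 (add p3):
                    ○ open, literals {p1=0, p3=1}.
      branch 1.2 (add p2):
        (p4 | (~p3 -> p3)): β-rule — branch into p4  //  (~p3 -> p3).
          branch 1.2.1 (add p4):
            ○ open, literals {p2=1, p4=1}.
          branch 1.2.2 (add (~p3 -> p3)):
            (~p3 -> p3): β-rule — branch into ~~p3  //  p3.
              branch 1.2.2.1 (add ~~p3):
                ○ open, literals {p2=1, p3=1}.
              branch 1.2.2.2 (add p3):
                ○ open, literals {p2=1, p3=1}.
  branch 2 (add p4):
    (~(((p2 -> p3) -> p4) & p1) | p2): β-rule — branch into ~(((p2 -> p3) -> p4) & p1)  //  p2.
      branch 2.1 (add ~(((p2 -> p3) -> p4) & p1)):
        ~(((p2 -> p3) -> p4) & p1): β-rule — branch into ~((p2 -> p3) -> p4)  //  ~p1.
          branch 2.1.1 (add ~((p2 -> p3) -> p4)):
            ~((p2 -> p3) -> p4): α-rule — add (p2 -> p3), ~p4.
            × closes — contains both p4 and ~p4.
          branch 2.1.2 (add ~p1):
            ○ open, literals {p1=0, p4=1}.
      branch 2.2 (add p2):
        ○ open, literals {p2=1, p4=1}.
2 branches closed, 12 open.
Each open branch fixes some atoms; the unmentioned ones are free. Counting distinct full assignments: branch {p1=0, p4=1} (p3, p2) contributes 4 new; branch {p2=0, p3=1, p4=0} (p1) contributes 2 new; branch {p3=1, p4=0} (p1, p2) contributes 2 new; branch {p2=0, p3=1, p4=0} (p1) contributes 0 new; branch {p3=1, p4=0} (p1, p2) contributes 0 new; branch {p1=0, p3=1} (p4, p2) contributes 0 new; branch {p1=0, p3=1} (p4, p2) contributes 0 new; branch {p2=1, p4=1} (p3, p1) contributes 2 new; branch {p2=1, p3=1} (p4, p1) contributes 0 new; branch {p2=1, p3=1} (p4, p1) contributes 0 new; branch {p1=0, p4=1} (p3, p2) contributes 0 new; branch {p2=1, p4=1} (p3, p1) contributes 0 new. Total: 10.

10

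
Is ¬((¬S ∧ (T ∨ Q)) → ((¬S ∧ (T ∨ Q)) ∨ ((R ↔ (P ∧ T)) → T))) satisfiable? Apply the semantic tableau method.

Initial set: {¬((¬S ∧ (T ∨ Q)) → ((¬S ∧ (T ∨ Q)) ∨ ((R ↔ (P ∧ T)) → T)))}.
¬((¬S ∧ (T ∨ Q)) → ((¬S ∧ (T ∨ Q)) ∨ ((R ↔ (P ∧ T)) → T))): α-rule — add (¬S ∧ (T ∨ Q)), ¬((¬S ∧ (T ∨ Q)) ∨ ((R ↔ (P ∧ T)) → T)).
(¬S ∧ (T ∨ Q)): α-rule — add ¬S, (T ∨ Q).
¬((¬S ∧ (T ∨ Q)) ∨ ((R ↔ (P ∧ T)) → T)): α-rule — add ¬(¬S ∧ (T ∨ Q)), ¬((R ↔ (P ∧ T)) → T).
¬((R ↔ (P ∧ T)) → T): α-rule — add (R ↔ (P ∧ T)), ¬T.
(T ∨ Q): β-rule — branch into T  //  Q.
  branch 1 (add T):
    × closes — contains both T and ¬T.
  branch 2 (add Q):
    ¬(¬S ∧ (T ∨ Q)): β-rule — branch into ¬¬S  //  ¬(T ∨ Q).
      branch 2.1 (add ¬¬S):
        × closes — contains both S and ¬S.
      branch 2.2 (add ¬(T ∨ Q)):
        ¬(T ∨ Q): α-rule — add ¬T, ¬Q.
        × closes — contains both Q and ¬Q.
All 3 branches close.
Every branch closed; the formula is unsatisfiable.

Unsatisfiable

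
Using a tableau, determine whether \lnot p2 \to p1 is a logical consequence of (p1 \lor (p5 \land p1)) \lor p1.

Initial set: {((p1 \lor (p5 \land p1)) \lor p1); \lnot (\lnot p2 \to p1)}.
\lnot (\lnot p2 \to p1): α-rule — add \lnot p2, \lnot p1.
((p1 \lor (p5 \land p1)) \lor p1): β-rule — branch into (p1 \lor (p5 \land p1))  //  p1.
  branch 1 (add (p1 \lor (p5 \land p1))):
    (p1 \lor (p5 \land p1)): β-rule — branch into p1  //  (p5 \land p1).
      branch 1.1 (add p1):
        × closes — contains both p1 and \lnot p1.
      branch 1.2 (add (p5 \land p1)):
        (p5 \land p1): α-rule — add p5, p1.
        × closes — contains both p1 and \lnot p1.
  branch 2 (add p1):
    × closes — contains both p1 and \lnot p1.
All 3 branches close.
Every branch closed, so the premises entail the conclusion.

Yes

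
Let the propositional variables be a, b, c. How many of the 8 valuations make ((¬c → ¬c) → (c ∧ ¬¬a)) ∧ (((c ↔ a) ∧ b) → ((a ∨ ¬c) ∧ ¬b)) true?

Initial set: {(((¬c → ¬c) → (c ∧ ¬¬a)) ∧ (((c ↔ a) ∧ b) → ((a ∨ ¬c) ∧ ¬b)))}.
(((¬c → ¬c) → (c ∧ ¬¬a)) ∧ (((c ↔ a) ∧ b) → ((a ∨ ¬c) ∧ ¬b))): α-rule — add ((¬c → ¬c) → (c ∧ ¬¬a)), (((c ↔ a) ∧ b) → ((a ∨ ¬c) ∧ ¬b)).
((¬c → ¬c) → (c ∧ ¬¬a)): β-rule — branch into ¬(¬c → ¬c)  //  (c ∧ ¬¬a).
  branch 1 (add ¬(¬c → ¬c)):
    ¬(¬c → ¬c): α-rule — add ¬c, ¬¬c.
    × closes — contains both c and ¬c.
  branch 2 (add (c ∧ ¬¬a)):
    (c ∧ ¬¬a): α-rule — add c, ¬¬a.
    ¬¬a: drop double negation, giving a.
    (((c ↔ a) ∧ b) → ((a ∨ ¬c) ∧ ¬b)): β-rule — branch into ¬((c ↔ a) ∧ b)  //  ((a ∨ ¬c) ∧ ¬b).
      branch 2.1 (add ¬((c ↔ a) ∧ b)):
        ¬((c ↔ a) ∧ b): β-rule — branch into ¬(c ↔ a)  //  ¬b.
          branch 2.1.1 (add ¬(c ↔ a)):
            ¬(c ↔ a): β-rule — branch into c, ¬a  //  ¬c, a.
              branch 2.1.1.1 (add c, ¬a):
                × closes — contains both a and ¬a.
              branch 2.1.1.2 (add ¬c, a):
                × closes — contains both c and ¬c.
          branch 2.1.2 (add ¬b):
            ○ open, literals {a=true, b=false, c=true}.
      branch 2.2 (add ((a ∨ ¬c) ∧ ¬b)):
        ((a ∨ ¬c) ∧ ¬b): α-rule — add (a ∨ ¬c), ¬b.
        (a ∨ ¬c): β-rule — branch into a  //  ¬c.
          branch 2.2.1 (add a):
            ○ open, literals {a=true, b=false, c=true}.
          branch 2.2.2 (add ¬c):
            × closes — contains both c and ¬c.
4 branches closed, 2 open.
Each open branch fixes some atoms; the unmentioned ones are free. Counting distinct full assignments: branch {a=true, b=false, c=true} (none free) contributes 1 new; branch {a=true, b=false, c=true} (none free) contributes 0 new. Total: 1.

1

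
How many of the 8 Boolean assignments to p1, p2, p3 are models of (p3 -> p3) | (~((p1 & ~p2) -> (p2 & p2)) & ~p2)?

8

Initial set: {T ((p3 -> p3) | (~((p1 & ~p2) -> (p2 & p2)) & ~p2))}.
T ((p3 -> p3) | (~((p1 & ~p2) -> (p2 & p2)) & ~p2)): β-rule — branch into T (p3 -> p3)  //  T (~((p1 & ~p2) -> (p2 & p2)) & ~p2).
  branch 1 (add T (p3 -> p3)):
    T (p3 -> p3): β-rule — branch into F p3  //  T p3.
      branch 1.1 (add F p3):
        ○ open, literals {p3=0}.
      branch 1.2 (add T p3):
        ○ open, literals {p3=1}.
  branch 2 (add T (~((p1 & ~p2) -> (p2 & p2)) & ~p2)):
    T (~((p1 & ~p2) -> (p2 & p2)) & ~p2): α-rule — add T ~((p1 & ~p2) -> (p2 & p2)), T ~p2.
    T ~((p1 & ~p2) -> (p2 & p2)): α-rule — add T (p1 & ~p2), F (p2 & p2).
    T (p1 & ~p2): α-rule — add T p1, T ~p2.
    F (p2 & p2): β-rule — branch into F p2  //  F p2.
      branch 2.1 (add F p2):
        ○ open, literals {p1=1, p2=0}.
      branch 2.2 (add F p2):
        ○ open, literals {p1=1, p2=0}.
0 branches closed, 4 open.
Each open branch fixes some atoms; the unmentioned ones are free. Counting distinct full assignments: branch {p3=0} (p1, p2) contributes 4 new; branch {p3=1} (p1, p2) contributes 4 new; branch {p1=1, p2=0} (p3) contributes 0 new; branch {p1=1, p2=0} (p3) contributes 0 new. Total: 8.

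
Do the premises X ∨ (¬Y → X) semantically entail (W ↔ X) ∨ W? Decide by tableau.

Initial set: {(X ∨ (¬Y → X)); ¬((W ↔ X) ∨ W)}.
¬((W ↔ X) ∨ W): α-rule — add ¬(W ↔ X), ¬W.
(X ∨ (¬Y → X)): β-rule — branch into X  //  (¬Y → X).
  branch 1 (add X):
    ¬(W ↔ X): β-rule — branch into W, ¬X  //  ¬W, X.
      branch 1.1 (add W, ¬X):
        × closes — contains both W and ¬W.
      branch 1.2 (add ¬W, X):
        ○ open, literals {W=F, X=T}.
  branch 2 (add (¬Y → X)):
    ¬(W ↔ X): β-rule — branch into W, ¬X  //  ¬W, X.
      branch 2.1 (add W, ¬X):
        × closes — contains both W and ¬W.
      branch 2.2 (add ¬W, X):
        (¬Y → X): β-rule — branch into ¬¬Y  //  X.
          branch 2.2.1 (add ¬¬Y):
            ○ open, literals {W=F, X=T, Y=T}.
          branch 2.2.2 (add X):
            ○ open, literals {W=F, X=T}.
2 branches closed, 3 open.
An open branch gives a countermodel: W=F, X=T (unmentioned atoms arbitrary); the premises hold there but the conclusion fails.

No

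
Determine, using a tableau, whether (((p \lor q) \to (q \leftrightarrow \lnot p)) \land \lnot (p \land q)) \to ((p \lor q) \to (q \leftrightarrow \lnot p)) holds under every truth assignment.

Assume the negation and expand:
Initial set: {\lnot ((((p \lor q) \to (q \leftrightarrow \lnot p)) \land \lnot (p \land q)) \to ((p \lor q) \to (q \leftrightarrow \lnot p)))}.
\lnot ((((p \lor q) \to (q \leftrightarrow \lnot p)) \land \lnot (p \land q)) \to ((p \lor q) \to (q \leftrightarrow \lnot p))): α-rule — add (((p \lor q) \to (q \leftrightarrow \lnot p)) \land \lnot (p \land q)), \lnot ((p \lor q) \to (q \leftrightarrow \lnot p)).
(((p \lor q) \to (q \leftrightarrow \lnot p)) \land \lnot (p \land q)): α-rule — add ((p \lor q) \to (q \leftrightarrow \lnot p)), \lnot (p \land q).
\lnot ((p \lor q) \to (q \leftrightarrow \lnot p)): α-rule — add (p \lor q), \lnot (q \leftrightarrow \lnot p).
((p \lor q) \to (q \leftrightarrow \lnot p)): β-rule — branch into \lnot (p \lor q)  //  (q \leftrightarrow \lnot p).
  branch 1 (add \lnot (p \lor q)):
    \lnot (p \lor q): α-rule — add \lnot p, \lnot q.
    \lnot (p \land q): β-rule — branch into \lnot p  //  \lnot q.
      branch 1.1 (add \lnot p):
        (p \lor q): β-rule — branch into p  //  q.
          branch 1.1.1 (add p):
            × closes — contains both p and \lnot p.
          branch 1.1.2 (add q):
            × closes — contains both q and \lnot q.
      branch 1.2 (add \lnot q):
        (p \lor q): β-rule — branch into p  //  q.
          branch 1.2.1 (add p):
            × closes — contains both p and \lnot p.
          branch 1.2.2 (add q):
            × closes — contains both q and \lnot q.
  branch 2 (add (q \leftrightarrow \lnot p)):
    \lnot (p \land q): β-rule — branch into \lnot p  //  \lnot q.
      branch 2.1 (add \lnot p):
        (p \lor q): β-rule — branch into p  //  q.
          branch 2.1.1 (add p):
            × closes — contains both p and \lnot p.
          branch 2.1.2 (add q):
            \lnot (q \leftrightarrow \lnot p): β-rule — branch into q, \lnot \lnot p  //  \lnot q, \lnot p.
              branch 2.1.2.1 (add q, \lnot \lnot p):
                × closes — contains both p and \lnot p.
              branch 2.1.2.2 (add \lnot q, \lnot p):
                × closes — contains both q and \lnot q.
      branch 2.2 (add \lnot q):
        (p \lor q): β-rule — branch into p  //  q.
          branch 2.2.1 (add p):
            \lnot (q \leftrightarrow \lnot p): β-rule — branch into q, \lnot \lnot p  //  \lnot q, \lnot p.
              branch 2.2.1.1 (add q, \lnot \lnot p):
                × closes — contains both q and \lnot q.
              branch 2.2.1.2 (add \lnot q, \lnot p):
                × closes — contains both p and \lnot p.
          branch 2.2.2 (add q):
            × closes — contains both q and \lnot q.
All 10 branches close.
Every branch closed, so the negation is unsatisfiable and the formula is valid.

Valid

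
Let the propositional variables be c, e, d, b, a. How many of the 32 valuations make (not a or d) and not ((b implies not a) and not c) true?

Initial set: {((not a or d) and not ((b implies not a) and not c))}.
((not a or d) and not ((b implies not a) and not c)): α-rule — add (not a or d), not ((b implies not a) and not c).
(not a or d): β-rule — branch into not a  //  d.
  branch 1 (add not a):
    not ((b implies not a) and not c): β-rule — branch into not (b implies not a)  //  not not c.
      branch 1.1 (add not (b implies not a)):
        not (b implies not a): α-rule — add b, not not a.
        × closes — contains both a and not a.
      branch 1.2 (add not not c):
        ○ open, literals {a=F, c=T}.
  branch 2 (add d):
    not ((b implies not a) and not c): β-rule — branch into not (b implies not a)  //  not not c.
      branch 2.1 (add not (b implies not a)):
        not (b implies not a): α-rule — add b, not not a.
        ○ open, literals {a=T, b=T, d=T}.
      branch 2.2 (add not not c):
        ○ open, literals {c=T, d=T}.
1 branch closed, 3 open.
Each open branch fixes some atoms; the unmentioned ones are free. Counting distinct full assignments: branch {a=F, c=T} (e, d, b) contributes 8 new; branch {a=T, b=T, d=T} (c, e) contributes 4 new; branch {c=T, d=T} (e, b, a) contributes 2 new. Total: 14.

14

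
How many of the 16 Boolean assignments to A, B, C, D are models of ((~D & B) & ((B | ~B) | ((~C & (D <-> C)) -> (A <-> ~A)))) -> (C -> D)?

Initial set: {(((~D & B) & ((B | ~B) | ((~C & (D <-> C)) -> (A <-> ~A)))) -> (C -> D))}.
(((~D & B) & ((B | ~B) | ((~C & (D <-> C)) -> (A <-> ~A)))) -> (C -> D)): β-rule — branch into ~((~D & B) & ((B | ~B) | ((~C & (D <-> C)) -> (A <-> ~A))))  //  (C -> D).
  branch 1 (add ~((~D & B) & ((B | ~B) | ((~C & (D <-> C)) -> (A <-> ~A))))):
    ~((~D & B) & ((B | ~B) | ((~C & (D <-> C)) -> (A <-> ~A)))): β-rule — branch into ~(~D & B)  //  ~((B | ~B) | ((~C & (D <-> C)) -> (A <-> ~A))).
      branch 1.1 (add ~(~D & B)):
        ~(~D & B): β-rule — branch into ~~D  //  ~B.
          branch 1.1.1 (add ~~D):
            ○ open, literals {D=true}.
          branch 1.1.2 (add ~B):
            ○ open, literals {B=false}.
      branch 1.2 (add ~((B | ~B) | ((~C & (D <-> C)) -> (A <-> ~A)))):
        ~((B | ~B) | ((~C & (D <-> C)) -> (A <-> ~A))): α-rule — add ~(B | ~B), ~((~C & (D <-> C)) -> (A <-> ~A)).
        ~(B | ~B): α-rule — add ~B, ~~B.
        × closes — contains both B and ~B.
  branch 2 (add (C -> D)):
    (C -> D): β-rule — branch into ~C  //  D.
      branch 2.1 (add ~C):
        ○ open, literals {C=false}.
      branch 2.2 (add D):
        ○ open, literals {D=true}.
1 branch closed, 4 open.
Each open branch fixes some atoms; the unmentioned ones are free. Counting distinct full assignments: branch {D=true} (A, B, C) contributes 8 new; branch {B=false} (A, C, D) contributes 4 new; branch {C=false} (A, B, D) contributes 2 new; branch {D=true} (A, B, C) contributes 0 new. Total: 14.

14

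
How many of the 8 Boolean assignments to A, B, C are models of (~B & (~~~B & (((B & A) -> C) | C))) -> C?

Initial set: {((~B & (~~~B & (((B & A) -> C) | C))) -> C)}.
((~B & (~~~B & (((B & A) -> C) | C))) -> C): β-rule — branch into ~(~B & (~~~B & (((B & A) -> C) | C)))  //  C.
  branch 1 (add ~(~B & (~~~B & (((B & A) -> C) | C)))):
    ~(~B & (~~~B & (((B & A) -> C) | C))): β-rule — branch into ~~B  //  ~(~~~B & (((B & A) -> C) | C)).
      branch 1.1 (add ~~B):
        ○ open, literals {B=true}.
      branch 1.2 (add ~(~~~B & (((B & A) -> C) | C))):
        ~(~~~B & (((B & A) -> C) | C)): β-rule — branch into ~~~~B  //  ~(((B & A) -> C) | C).
          branch 1.2.1 (add ~~~~B):
            ~~~~B: drop double negation, giving ~~B.
            ○ open, literals {B=true}.
          branch 1.2.2 (add ~(((B & A) -> C) | C)):
            ~(((B & A) -> C) | C): α-rule — add ~((B & A) -> C), ~C.
            ~((B & A) -> C): α-rule — add (B & A), ~C.
            (B & A): α-rule — add B, A.
            ○ open, literals {A=true, B=true, C=false}.
  branch 2 (add C):
    ○ open, literals {C=true}.
0 branches closed, 4 open.
Each open branch fixes some atoms; the unmentioned ones are free. Counting distinct full assignments: branch {B=true} (A, C) contributes 4 new; branch {B=true} (A, C) contributes 0 new; branch {A=true, B=true, C=false} (none free) contributes 0 new; branch {C=true} (A, B) contributes 2 new. Total: 6.

6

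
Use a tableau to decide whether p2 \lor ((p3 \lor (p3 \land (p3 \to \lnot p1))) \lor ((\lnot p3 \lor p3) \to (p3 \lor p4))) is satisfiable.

Satisfiable

Initial set: {(p2 \lor ((p3 \lor (p3 \land (p3 \to \lnot p1))) \lor ((\lnot p3 \lor p3) \to (p3 \lor p4))))}.
(p2 \lor ((p3 \lor (p3 \land (p3 \to \lnot p1))) \lor ((\lnot p3 \lor p3) \to (p3 \lor p4)))): β-rule — branch into p2  //  ((p3 \lor (p3 \land (p3 \to \lnot p1))) \lor ((\lnot p3 \lor p3) \to (p3 \lor p4))).
  branch 1 (add p2):
    ○ open, literals {p2=true}.
  branch 2 (add ((p3 \lor (p3 \land (p3 \to \lnot p1))) \lor ((\lnot p3 \lor p3) \to (p3 \lor p4)))):
    ((p3 \lor (p3 \land (p3 \to \lnot p1))) \lor ((\lnot p3 \lor p3) \to (p3 \lor p4))): β-rule — branch into (p3 \lor (p3 \land (p3 \to \lnot p1)))  //  ((\lnot p3 \lor p3) \to (p3 \lor p4)).
      branch 2.1 (add (p3 \lor (p3 \land (p3 \to \lnot p1)))):
        (p3 \lor (p3 \land (p3 \to \lnot p1))): β-rule — branch into p3  //  (p3 \land (p3 \to \lnot p1)).
          branch 2.1.1 (add p3):
            ○ open, literals {p3=true}.
          branch 2.1.2 (add (p3 \land (p3 \to \lnot p1))):
            (p3 \land (p3 \to \lnot p1)): α-rule — add p3, (p3 \to \lnot p1).
            (p3 \to \lnot p1): β-rule — branch into \lnot p3  //  \lnot p1.
              branch 2.1.2.1 (add \lnot p3):
                × closes — contains both p3 and \lnot p3.
              branch 2.1.2.2 (add \lnot p1):
                ○ open, literals {p1=false, p3=true}.
      branch 2.2 (add ((\lnot p3 \lor p3) \to (p3 \lor p4))):
        ((\lnot p3 \lor p3) \to (p3 \lor p4)): β-rule — branch into \lnot (\lnot p3 \lor p3)  //  (p3 \lor p4).
          branch 2.2.1 (add \lnot (\lnot p3 \lor p3)):
            \lnot (\lnot p3 \lor p3): α-rule — add \lnot \lnot p3, \lnot p3.
            × closes — contains both p3 and \lnot p3.
          branch 2.2.2 (add (p3 \lor p4)):
            (p3 \lor p4): β-rule — branch into p3  //  p4.
              branch 2.2.2.1 (add p3):
                ○ open, literals {p3=true}.
              branch 2.2.2.2 (add p4):
                ○ open, literals {p4=true}.
2 branches closed, 5 open.
An open branch gives a satisfying assignment: p2=true.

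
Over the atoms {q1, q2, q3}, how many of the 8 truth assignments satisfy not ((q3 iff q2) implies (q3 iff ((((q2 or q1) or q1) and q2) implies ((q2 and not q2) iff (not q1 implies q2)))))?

Initial set: {T not ((q3 iff q2) implies (q3 iff ((((q2 or q1) or q1) and q2) implies ((q2 and not q2) iff (not q1 implies q2)))))}.
T not ((q3 iff q2) implies (q3 iff ((((q2 or q1) or q1) and q2) implies ((q2 and not q2) iff (not q1 implies q2))))): α-rule — add T (q3 iff q2), F (q3 iff ((((q2 or q1) or q1) and q2) implies ((q2 and not q2) iff (not q1 implies q2)))).
T (q3 iff q2): β-rule — branch into T q3, T q2  //  F q3, F q2.
  branch 1 (add T q3, T q2):
    F (q3 iff ((((q2 or q1) or q1) and q2) implies ((q2 and not q2) iff (not q1 implies q2)))): β-rule — branch into T q3, F ((((q2 or q1) or q1) and q2) implies ((q2 and not q2) iff (not q1 implies q2)))  //  F q3, T ((((q2 or q1) or q1) and q2) implies ((q2 and not q2) iff (not q1 implies q2))).
      branch 1.1 (add T q3, F ((((q2 or q1) or q1) and q2) implies ((q2 and not q2) iff (not q1 implies q2)))):
        F ((((q2 or q1) or q1) and q2) implies ((q2 and not q2) iff (not q1 implies q2))): α-rule — add T (((q2 or q1) or q1) and q2), F ((q2 and not q2) iff (not q1 implies q2)).
        T (((q2 or q1) or q1) and q2): α-rule — add T ((q2 or q1) or q1), T q2.
        F ((q2 and not q2) iff (not q1 implies q2)): β-rule — branch into T (q2 and not q2), F (not q1 implies q2)  //  F (q2 and not q2), T (not q1 implies q2).
          branch 1.1.1 (add T (q2 and not q2), F (not q1 implies q2)):
            T (q2 and not q2): α-rule — add T q2, T not q2.
            × closes — contains both q2 and not q2.
          branch 1.1.2 (add F (q2 and not q2), T (not q1 implies q2)):
            T ((q2 or q1) or q1): β-rule — branch into T (q2 or q1)  //  T q1.
              branch 1.1.2.1 (add T (q2 or q1)):
                F (q2 and not q2): β-rule — branch into F q2  //  F not q2.
                  branch 1.1.2.1.1 (add F q2):
                    × closes — contains both q2 and not q2.
                  branch 1.1.2.1.2 (add F not q2):
                    T (not q1 implies q2): β-rule — branch into F not q1  //  T q2.
                      branch 1.1.2.1.2.1 (add F not q1):
                        T (q2 or q1): β-rule — branch into T q2  //  T q1.
                          branch 1.1.2.1.2.1.1 (add T q2):
                            ○ open, literals {q1=1, q2=1, q3=1}.
                          branch 1.1.2.1.2.1.2 (add T q1):
                            ○ open, literals {q1=1, q2=1, q3=1}.
                      branch 1.1.2.1.2.2 (add T q2):
                        T (q2 or q1): β-rule — branch into T q2  //  T q1.
                          branch 1.1.2.1.2.2.1 (add T q2):
                            ○ open, literals {q2=1, q3=1}.
                          branch 1.1.2.1.2.2.2 (add T q1):
                            ○ open, literals {q1=1, q2=1, q3=1}.
              branch 1.1.2.2 (add T q1):
                F (q2 and not q2): β-rule — branch into F q2  //  F not q2.
                  branch 1.1.2.2.1 (add F q2):
                    × closes — contains both q2 and not q2.
                  branch 1.1.2.2.2 (add F not q2):
                    T (not q1 implies q2): β-rule — branch into F not q1  //  T q2.
                      branch 1.1.2.2.2.1 (add F not q1):
                        ○ open, literals {q1=1, q2=1, q3=1}.
                      branch 1.1.2.2.2.2 (add T q2):
                        ○ open, literals {q1=1, q2=1, q3=1}.
      branch 1.2 (add F q3, T ((((q2 or q1) or q1) and q2) implies ((q2 and not q2) iff (not q1 implies q2)))):
        × closes — contains both q3 and not q3.
  branch 2 (add F q3, F q2):
    F (q3 iff ((((q2 or q1) or q1) and q2) implies ((q2 and not q2) iff (not q1 implies q2)))): β-rule — branch into T q3, F ((((q2 or q1) or q1) and q2) implies ((q2 and not q2) iff (not q1 implies q2)))  //  F q3, T ((((q2 or q1) or q1) and q2) implies ((q2 and not q2) iff (not q1 implies q2))).
      branch 2.1 (add T q3, F ((((q2 or q1) or q1) and q2) implies ((q2 and not q2) iff (not q1 implies q2)))):
        × closes — contains both q3 and not q3.
      branch 2.2 (add F q3, T ((((q2 or q1) or q1) and q2) implies ((q2 and not q2) iff (not q1 implies q2)))):
        T ((((q2 or q1) or q1) and q2) implies ((q2 and not q2) iff (not q1 implies q2))): β-rule — branch into F (((q2 or q1) or q1) and q2)  //  T ((q2 and not q2) iff (not q1 implies q2)).
          branch 2.2.1 (add F (((q2 or q1) or q1) and q2)):
            F (((q2 or q1) or q1) and q2): β-rule — branch into F ((q2 or q1) or q1)  //  F q2.
              branch 2.2.1.1 (add F ((q2 or q1) or q1)):
                F ((q2 or q1) or q1): α-rule — add F (q2 or q1), F q1.
                F (q2 or q1): α-rule — add F q2, F q1.
                ○ open, literals {q1=0, q2=0, q3=0}.
              branch 2.2.1.2 (add F q2):
                ○ open, literals {q2=0, q3=0}.
          branch 2.2.2 (add T ((q2 and not q2) iff (not q1 implies q2))):
            T ((q2 and not q2) iff (not q1 implies q2)): β-rule — branch into T (q2 and not q2), T (not q1 implies q2)  //  F (q2 and not q2), F (not q1 implies q2).
              branch 2.2.2.1 (add T (q2 and not q2), T (not q1 implies q2)):
                T (q2 and not q2): α-rule — add T q2, T not q2.
                × closes — contains both q2 and not q2.
              branch 2.2.2.2 (add F (q2 and not q2), F (not q1 implies q2)):
                F (not q1 implies q2): α-rule — add T not q1, F q2.
                F (q2 and not q2): β-rule — branch into F q2  //  F not q2.
                  branch 2.2.2.2.1 (add F q2):
                    ○ open, literals {q1=0, q2=0, q3=0}.
                  branch 2.2.2.2.2 (add F not q2):
                    × closes — contains both q2 and not q2.
7 branches closed, 9 open.
Each open branch fixes some atoms; the unmentioned ones are free. Counting distinct full assignments: branch {q1=1, q2=1, q3=1} (none free) contributes 1 new; branch {q1=1, q2=1, q3=1} (none free) contributes 0 new; branch {q2=1, q3=1} (q1) contributes 1 new; branch {q1=1, q2=1, q3=1} (none free) contributes 0 new; branch {q1=1, q2=1, q3=1} (none free) contributes 0 new; branch {q1=1, q2=1, q3=1} (none free) contributes 0 new; branch {q1=0, q2=0, q3=0} (none free) contributes 1 new; branch {q2=0, q3=0} (q1) contributes 1 new; branch {q1=0, q2=0, q3=0} (none free) contributes 0 new. Total: 4.

4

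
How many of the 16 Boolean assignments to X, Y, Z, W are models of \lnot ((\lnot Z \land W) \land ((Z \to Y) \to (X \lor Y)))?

Initial set: {T \lnot ((\lnot Z \land W) \land ((Z \to Y) \to (X \lor Y)))}.
T \lnot ((\lnot Z \land W) \land ((Z \to Y) \to (X \lor Y))): β-rule — branch into F (\lnot Z \land W)  //  F ((Z \to Y) \to (X \lor Y)).
  branch 1 (add F (\lnot Z \land W)):
    F (\lnot Z \land W): β-rule — branch into F \lnot Z  //  F W.
      branch 1.1 (add F \lnot Z):
        ○ open, literals {Z=true}.
      branch 1.2 (add F W):
        ○ open, literals {W=false}.
  branch 2 (add F ((Z \to Y) \to (X \lor Y))):
    F ((Z \to Y) \to (X \lor Y)): α-rule — add T (Z \to Y), F (X \lor Y).
    F (X \lor Y): α-rule — add F X, F Y.
    T (Z \to Y): β-rule — branch into F Z  //  T Y.
      branch 2.1 (add F Z):
        ○ open, literals {X=false, Y=false, Z=false}.
      branch 2.2 (add T Y):
        × closes — contains both Y and \lnot Y.
1 branch closed, 3 open.
Each open branch fixes some atoms; the unmentioned ones are free. Counting distinct full assignments: branch {Z=true} (X, Y, W) contributes 8 new; branch {W=false} (X, Y, Z) contributes 4 new; branch {X=false, Y=false, Z=false} (W) contributes 1 new. Total: 13.

13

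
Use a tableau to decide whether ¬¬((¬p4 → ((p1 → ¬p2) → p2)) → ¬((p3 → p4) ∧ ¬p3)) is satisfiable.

Initial set: {¬¬((¬p4 → ((p1 → ¬p2) → p2)) → ¬((p3 → p4) ∧ ¬p3))}.
¬¬((¬p4 → ((p1 → ¬p2) → p2)) → ¬((p3 → p4) ∧ ¬p3)): drop double negation, giving ((¬p4 → ((p1 → ¬p2) → p2)) → ¬((p3 → p4) ∧ ¬p3)).
((¬p4 → ((p1 → ¬p2) → p2)) → ¬((p3 → p4) ∧ ¬p3)): β-rule — branch into ¬(¬p4 → ((p1 → ¬p2) → p2))  //  ¬((p3 → p4) ∧ ¬p3).
  branch 1 (add ¬(¬p4 → ((p1 → ¬p2) → p2))):
    ¬(¬p4 → ((p1 → ¬p2) → p2)): α-rule — add ¬p4, ¬((p1 → ¬p2) → p2).
    ¬((p1 → ¬p2) → p2): α-rule — add (p1 → ¬p2), ¬p2.
    (p1 → ¬p2): β-rule — branch into ¬p1  //  ¬p2.
      branch 1.1 (add ¬p1):
        ○ open, literals {p1=F, p2=F, p4=F}.
      branch 1.2 (add ¬p2):
        ○ open, literals {p2=F, p4=F}.
  branch 2 (add ¬((p3 → p4) ∧ ¬p3)):
    ¬((p3 → p4) ∧ ¬p3): β-rule — branch into ¬(p3 → p4)  //  ¬¬p3.
      branch 2.1 (add ¬(p3 → p4)):
        ¬(p3 → p4): α-rule — add p3, ¬p4.
        ○ open, literals {p3=T, p4=F}.
      branch 2.2 (add ¬¬p3):
        ○ open, literals {p3=T}.
0 branches closed, 4 open.
An open branch gives a satisfying assignment: p1=F, p2=F, p4=F.

Satisfiable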